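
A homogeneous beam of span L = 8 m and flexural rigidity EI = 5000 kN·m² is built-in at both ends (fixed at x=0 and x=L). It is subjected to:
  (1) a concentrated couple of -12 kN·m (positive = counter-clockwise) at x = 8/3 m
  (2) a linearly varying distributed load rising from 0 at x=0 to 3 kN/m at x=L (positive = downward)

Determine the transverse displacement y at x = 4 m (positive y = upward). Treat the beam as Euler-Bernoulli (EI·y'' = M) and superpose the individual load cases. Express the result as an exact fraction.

y(4) = -2/375 m

Load 1 — applied couple M₀=-12 kN·m at a=8/3 m (b=L-a=16/3):
  y_1 = (R_Ax³/6 - M_Ax²/2 - M₀(x-a)²/2)/EI  [x>a] with R_A=-2, M_A=0 = ((-2)·4³/6 - 0·4²/2 - (-12)·(4-(8/3))²/2)/5000 = -4/1875 m
Load 2 — triangular load w₀=3 kN/m (0→w₀ over full span):
  y_2 = -w₀x²(L-x)²(x+2L)/(120LEI) = -3·4²·(8-4)²·(4+2·8)/(120·8·5000) = -2/625 m
Superposition: y = Σ y_i = -2/375 m ≈ -0.005333 m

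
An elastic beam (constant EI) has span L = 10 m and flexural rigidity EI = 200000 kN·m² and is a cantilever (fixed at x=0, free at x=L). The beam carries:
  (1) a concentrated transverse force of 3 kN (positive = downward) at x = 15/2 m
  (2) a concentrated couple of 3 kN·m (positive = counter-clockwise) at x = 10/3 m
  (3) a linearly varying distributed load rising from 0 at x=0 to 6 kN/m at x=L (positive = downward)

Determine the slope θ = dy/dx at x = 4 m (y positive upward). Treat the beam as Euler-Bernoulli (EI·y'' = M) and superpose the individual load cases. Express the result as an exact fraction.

Load 1 — point force P=3 kN at a=15/2 m (b=L-a=5/2):
  θ_1 = -Px(2a-x)/(2EI)  [x≤a] = -3·4·(2·(15/2)-4)/(2·200000) = -33/100000 rad
Load 2 — applied couple M₀=3 kN·m at a=10/3 m (b=L-a=20/3):
  θ_2 = M₀a/EI  [x>a] = 3·(10/3)/200000 = 1/20000 rad
Load 3 — triangular load w₀=6 kN/m (0→w₀ over full span):
  θ_3 = (w₀Lx²/4-w₀L²x/3-w₀x⁴/(24L))/EI = (6·10·4²/4-6·10²·4/3-6·4⁴/(24·10))/200000 = -177/62500 rad
Superposition: θ = Σ θ_i = -389/125000 rad ≈ -0.003112 rad

θ(4) = -389/125000 rad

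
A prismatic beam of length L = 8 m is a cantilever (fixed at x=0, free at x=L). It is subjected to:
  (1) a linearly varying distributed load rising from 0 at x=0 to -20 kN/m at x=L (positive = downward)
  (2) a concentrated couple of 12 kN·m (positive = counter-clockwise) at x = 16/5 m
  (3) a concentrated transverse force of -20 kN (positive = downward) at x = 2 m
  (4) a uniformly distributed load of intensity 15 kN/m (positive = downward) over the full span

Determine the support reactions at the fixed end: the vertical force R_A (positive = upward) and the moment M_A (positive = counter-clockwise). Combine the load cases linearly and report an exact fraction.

Load 1 — triangular load w₀=-20 kN/m (0→w₀ over full span):
  R_A = w₀L/2 = (-20)·8/2 = -80 kN
  M_A = w₀L²/3 = (-20)·8²/3 = -1280/3 kN·m
Load 2 — applied couple M₀=12 kN·m at a=16/5 m (b=L-a=24/5):
  R_A = 0 kN
  M_A = -M₀ = -12 kN·m
Load 3 — point force P=-20 kN at a=2 m (b=L-a=6):
  R_A = P = (-20) = -20 kN
  M_A = Pa = (-20)·2 = -40 kN·m
Load 4 — uniform load w=15 kN/m over full span:
  R_A = wL = 15·8 = 120 kN
  M_A = wL²/2 = 15·8²/2 = 480 kN·m
Superposition: R_A = 20 kN, M_A = 4/3 kN·m

R_A = 20 kN, M_A = 4/3 kN·m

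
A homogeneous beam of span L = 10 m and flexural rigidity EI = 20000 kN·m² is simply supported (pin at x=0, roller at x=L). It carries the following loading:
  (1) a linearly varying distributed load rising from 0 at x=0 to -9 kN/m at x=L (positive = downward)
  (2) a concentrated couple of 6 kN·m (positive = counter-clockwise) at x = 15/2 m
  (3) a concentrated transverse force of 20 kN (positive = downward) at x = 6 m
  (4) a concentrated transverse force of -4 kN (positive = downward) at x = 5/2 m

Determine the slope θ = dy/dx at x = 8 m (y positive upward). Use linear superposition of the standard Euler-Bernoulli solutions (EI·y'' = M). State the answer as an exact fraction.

θ(8) = -1059/400000 rad

Load 1 — triangular load w₀=-9 kN/m (0→w₀ over full span):
  θ_1 = -w₀(7L⁴-30L²x²+15x⁴)/(360LEI) = -(-9)·(7·10⁴-30·10²·8²+15·8⁴)/(360·10·20000) = -757/100000 rad
Load 2 — applied couple M₀=6 kN·m at a=15/2 m (b=L-a=5/2):
  θ_2 = (M₀x²/(2L)-M₀(x-a)+C₁)/EI  [x>a] with C₁=M₀(3b²-L²)/(6L)=-65/8 = (6·8²/(2·10)-6·(8-(15/2))+(-65/8))/20000 = 323/800000 rad
Load 3 — point force P=20 kN at a=6 m (b=L-a=4):
  θ_3 = -Pa(2L²-6Lx+3x²+a²)/(6LEI)  [x>a] = -20·6·(2·10²-6·10·8+3·8²+6²)/(6·10·20000) = 13/2500 rad
Load 4 — point force P=-4 kN at a=5/2 m (b=L-a=15/2):
  θ_4 = -Pa(2L²-6Lx+3x²+a²)/(6LEI)  [x>a] = -(-4)·(5/2)·(2·10²-6·10·8+3·8²+(5/2)²)/(6·10·20000) = -109/160000 rad
Superposition: θ = Σ θ_i = -1059/400000 rad ≈ -0.002648 rad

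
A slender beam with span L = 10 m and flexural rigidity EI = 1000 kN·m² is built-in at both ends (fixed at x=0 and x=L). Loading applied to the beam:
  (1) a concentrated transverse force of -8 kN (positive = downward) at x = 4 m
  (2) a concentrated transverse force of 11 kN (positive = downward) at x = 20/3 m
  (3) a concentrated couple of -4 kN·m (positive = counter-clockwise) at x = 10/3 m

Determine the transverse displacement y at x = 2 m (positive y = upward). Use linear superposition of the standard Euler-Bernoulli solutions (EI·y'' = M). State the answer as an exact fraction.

y(2) = 7399/2531250 m

Load 1 — point force P=-8 kN at a=4 m (b=L-a=6):
  y_1 = -Pb²x²(3aL-(3a+b)x)/(6L³EI)  [x≤a] = -(-8)·6²·2²·(3·4·10-(3·4+6)·2)/(6·10³·1000) = 252/15625 m
Load 2 — point force P=11 kN at a=20/3 m (b=L-a=10/3):
  y_2 = -Pb²x²(3aL-(3a+b)x)/(6L³EI)  [x≤a] = -11·(10/3)²·2²·(3·(20/3)·10-(3·(20/3)+(10/3))·2)/(6·10³·1000) = -253/20250 m
Load 3 — applied couple M₀=-4 kN·m at a=10/3 m (b=L-a=20/3):
  y_3 = (R_Ax³/6 - M_Ax²/2)/EI  [x≤a] with R_A=-8/15, M_A=0 = ((-8/15)·2³/6 - 0·2²/2)/1000 = -4/5625 m
Superposition: y = Σ y_i = 7399/2531250 m ≈ 0.002923 m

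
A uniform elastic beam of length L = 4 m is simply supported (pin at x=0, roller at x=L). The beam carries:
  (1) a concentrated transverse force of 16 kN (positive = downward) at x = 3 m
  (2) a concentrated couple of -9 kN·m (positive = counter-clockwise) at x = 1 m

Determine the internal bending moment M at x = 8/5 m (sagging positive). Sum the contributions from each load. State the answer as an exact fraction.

Load 1 — point force P=16 kN at a=3 m (b=L-a=1):
  M_1 = Pbx/L  [x≤a] = 16·1·(8/5)/4 = 32/5 kN·m
Load 2 — applied couple M₀=-9 kN·m at a=1 m (b=L-a=3):
  M_2 = M₀x/L - M₀  [x>a] = (-9)·(8/5)/4 - (-9) = 27/5 kN·m
Superposition: M = Σ M_i = 59/5 kN·m ≈ 11.800000 kN·m

M(8/5) = 59/5 kN·m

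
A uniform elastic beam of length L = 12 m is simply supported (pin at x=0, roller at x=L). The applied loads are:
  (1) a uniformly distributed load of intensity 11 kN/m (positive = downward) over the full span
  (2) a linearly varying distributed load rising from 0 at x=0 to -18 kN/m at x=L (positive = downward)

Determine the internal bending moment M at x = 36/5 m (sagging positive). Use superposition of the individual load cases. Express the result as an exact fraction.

M(36/5) = 3024/125 kN·m

Load 1 — uniform load w=11 kN/m over full span:
  M_1 = wx(L-x)/2 = 11·(36/5)·(12-(36/5))/2 = 4752/25 kN·m
Load 2 — triangular load w₀=-18 kN/m (0→w₀ over full span):
  M_2 = w₀Lx/6 - w₀x³/(6L) = (-18)·12·(36/5)/6 - (-18)·(36/5)³/(6·12) = -20736/125 kN·m
Superposition: M = Σ M_i = 3024/125 kN·m ≈ 24.192000 kN·m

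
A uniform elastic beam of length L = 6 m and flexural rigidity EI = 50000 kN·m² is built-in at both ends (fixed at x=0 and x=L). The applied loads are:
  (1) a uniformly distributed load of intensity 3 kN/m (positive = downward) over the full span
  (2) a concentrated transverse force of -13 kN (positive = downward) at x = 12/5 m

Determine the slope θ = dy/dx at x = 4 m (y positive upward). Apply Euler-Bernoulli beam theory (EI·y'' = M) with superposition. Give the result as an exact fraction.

θ(4) = -57/1562500 rad

Load 1 — uniform load w=3 kN/m over full span:
  θ_1 = -wx(L-x)(L-2x)/(12EI) = -3·4·(6-4)·(6-2·4)/(12·50000) = 1/12500 rad
Load 2 — point force P=-13 kN at a=12/5 m (b=L-a=18/5):
  θ_2 = Pa²(L-x)(2bL-(3b+a)(L-x))/(2L³EI)  [x>a] = (-13)·(12/5)²·(6-4)·(2·(18/5)·6-(3·(18/5)+(12/5))·(6-4))/(2·6³·50000) = -91/781250 rad
Superposition: θ = Σ θ_i = -57/1562500 rad ≈ -0.000036 rad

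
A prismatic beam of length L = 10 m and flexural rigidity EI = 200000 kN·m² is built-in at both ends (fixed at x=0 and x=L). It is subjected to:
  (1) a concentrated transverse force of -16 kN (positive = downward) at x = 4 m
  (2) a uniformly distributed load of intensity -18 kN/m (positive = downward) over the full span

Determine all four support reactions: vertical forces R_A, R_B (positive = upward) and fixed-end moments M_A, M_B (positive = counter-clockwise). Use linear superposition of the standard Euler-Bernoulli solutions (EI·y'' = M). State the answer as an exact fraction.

R_A = -12546/125 kN, M_A = -4326/25 kN·m, R_B = -11954/125 kN, M_B = 4134/25 kN·m

Load 1 — point force P=-16 kN at a=4 m (b=L-a=6):
  R_A = Pb²(3a+b)/L³ = (-16)·6²·(3·4+6)/10³ = -1296/125 kN
  M_A = Pab²/L² = (-16)·4·6²/10² = -576/25 kN·m
  R_B = Pa²(a+3b)/L³ = (-16)·4²·(4+3·6)/10³ = -704/125 kN
  M_B = -Pa²b/L² = -(-16)·4²·6/10² = 384/25 kN·m
Load 2 — uniform load w=-18 kN/m over full span:
  R_A = wL/2 = (-18)·10/2 = -90 kN
  M_A = wL²/12 = (-18)·10²/12 = -150 kN·m
  R_B = wL/2 = (-18)·10/2 = -90 kN
  M_B = -wL²/12 = -(-18)·10²/12 = 150 kN·m
Superposition: R_A = -12546/125 kN, M_A = -4326/25 kN·m, R_B = -11954/125 kN, M_B = 4134/25 kN·m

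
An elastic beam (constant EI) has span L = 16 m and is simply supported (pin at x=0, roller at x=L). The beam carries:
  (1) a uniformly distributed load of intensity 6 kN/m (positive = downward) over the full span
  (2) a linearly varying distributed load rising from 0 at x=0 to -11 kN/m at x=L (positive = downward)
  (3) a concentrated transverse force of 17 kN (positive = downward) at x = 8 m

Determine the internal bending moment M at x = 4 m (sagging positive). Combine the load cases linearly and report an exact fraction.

M(4) = 68 kN·m

Load 1 — uniform load w=6 kN/m over full span:
  M_1 = wx(L-x)/2 = 6·4·(16-4)/2 = 144 kN·m
Load 2 — triangular load w₀=-11 kN/m (0→w₀ over full span):
  M_2 = w₀Lx/6 - w₀x³/(6L) = (-11)·16·4/6 - (-11)·4³/(6·16) = -110 kN·m
Load 3 — point force P=17 kN at a=8 m (b=L-a=8):
  M_3 = Pbx/L  [x≤a] = 17·8·4/16 = 34 kN·m
Superposition: M = Σ M_i = 68 kN·m ≈ 68.000000 kN·m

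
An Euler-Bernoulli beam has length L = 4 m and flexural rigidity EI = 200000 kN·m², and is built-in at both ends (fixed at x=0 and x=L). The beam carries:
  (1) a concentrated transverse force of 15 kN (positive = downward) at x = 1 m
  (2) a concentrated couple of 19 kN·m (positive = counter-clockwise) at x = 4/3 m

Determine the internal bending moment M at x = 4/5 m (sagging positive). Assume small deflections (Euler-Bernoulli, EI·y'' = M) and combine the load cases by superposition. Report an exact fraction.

M(4/5) = 1621/240 kN·m

Load 1 — point force P=15 kN at a=1 m (b=L-a=3):
  M_1 = Pb²(3a+b)x/L³ - Pab²/L²  [x≤a] = 15·3²·(3·1+3)·(4/5)/4³ - 15·1·3²/4² = 27/16 kN·m
Load 2 — applied couple M₀=19 kN·m at a=4/3 m (b=L-a=8/3):
  M_2 = R_Ax - M_A  [x≤a] with R_A=19/3, M_A=0 = (19/3)·(4/5) - 0 = 76/15 kN·m
Superposition: M = Σ M_i = 1621/240 kN·m ≈ 6.754167 kN·m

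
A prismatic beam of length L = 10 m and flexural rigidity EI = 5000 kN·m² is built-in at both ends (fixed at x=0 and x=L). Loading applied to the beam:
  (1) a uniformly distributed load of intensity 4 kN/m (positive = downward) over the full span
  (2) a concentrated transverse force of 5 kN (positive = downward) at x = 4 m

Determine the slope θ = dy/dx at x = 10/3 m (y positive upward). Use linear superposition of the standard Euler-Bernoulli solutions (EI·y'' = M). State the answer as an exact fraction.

Load 1 — uniform load w=4 kN/m over full span:
  θ_1 = -wx(L-x)(L-2x)/(12EI) = -4·(10/3)·(10-(10/3))·(10-2·(10/3))/(12·5000) = -2/405 rad
Load 2 — point force P=5 kN at a=4 m (b=L-a=6):
  θ_2 = -Pb²x(2aL-(3a+b)x)/(2L³EI)  [x≤a] = -5·6²·(10/3)·(2·4·10-(3·4+6)·(10/3))/(2·10³·5000) = -3/2500 rad
Superposition: θ = Σ θ_i = -1243/202500 rad ≈ -0.006138 rad

θ(10/3) = -1243/202500 rad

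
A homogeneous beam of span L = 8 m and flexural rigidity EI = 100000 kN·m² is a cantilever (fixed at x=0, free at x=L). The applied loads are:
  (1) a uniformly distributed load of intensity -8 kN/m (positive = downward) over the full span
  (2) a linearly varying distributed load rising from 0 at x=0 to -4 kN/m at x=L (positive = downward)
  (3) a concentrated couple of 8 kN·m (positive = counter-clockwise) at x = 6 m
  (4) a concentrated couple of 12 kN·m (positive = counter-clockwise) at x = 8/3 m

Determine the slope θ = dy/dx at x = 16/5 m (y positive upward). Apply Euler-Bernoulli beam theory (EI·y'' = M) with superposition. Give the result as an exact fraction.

Load 1 — uniform load w=-8 kN/m over full span:
  θ_1 = -wx(x²-3Lx+3L²)/(6EI) = -(-8)·(16/5)·((16/5)²-3·8·(16/5)+3·8²)/(6·100000) = 6272/1171875 rad
Load 2 — triangular load w₀=-4 kN/m (0→w₀ over full span):
  θ_2 = (w₀Lx²/4-w₀L²x/3-w₀x⁴/(24L))/EI = ((-4)·8·(16/5)²/4-(-4)·8²·(16/5)/3-(-4)·(16/5)⁴/(24·8))/100000 = 3776/1953125 rad
Load 3 — applied couple M₀=8 kN·m at a=6 m (b=L-a=2):
  θ_3 = M₀x/EI  [x≤a] = 8·(16/5)/100000 = 4/15625 rad
Load 4 — applied couple M₀=12 kN·m at a=8/3 m (b=L-a=16/3):
  θ_4 = M₀a/EI  [x>a] = 12·(8/3)/100000 = 1/3125 rad
Superposition: θ = Σ θ_i = 46063/5859375 rad ≈ 0.007861 rad

θ(16/5) = 46063/5859375 rad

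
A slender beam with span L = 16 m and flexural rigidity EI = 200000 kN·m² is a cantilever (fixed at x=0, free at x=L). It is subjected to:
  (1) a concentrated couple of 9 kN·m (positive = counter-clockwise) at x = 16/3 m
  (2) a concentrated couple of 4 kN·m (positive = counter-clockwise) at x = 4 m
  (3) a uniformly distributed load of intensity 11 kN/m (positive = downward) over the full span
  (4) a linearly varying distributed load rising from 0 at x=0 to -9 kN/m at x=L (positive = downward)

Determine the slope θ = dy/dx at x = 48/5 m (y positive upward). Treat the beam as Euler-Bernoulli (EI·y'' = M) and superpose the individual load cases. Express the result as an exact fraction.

θ(48/5) = -26471/1953125 rad

Load 1 — applied couple M₀=9 kN·m at a=16/3 m (b=L-a=32/3):
  θ_1 = M₀a/EI  [x>a] = 9·(16/3)/200000 = 3/12500 rad
Load 2 — applied couple M₀=4 kN·m at a=4 m (b=L-a=12):
  θ_2 = M₀a/EI  [x>a] = 4·4/200000 = 1/12500 rad
Load 3 — uniform load w=11 kN/m over full span:
  θ_3 = -wx(x²-3Lx+3L²)/(6EI) = -11·(48/5)·((48/5)²-3·16·(48/5)+3·16²)/(6·200000) = -13728/390625 rad
Load 4 — triangular load w₀=-9 kN/m (0→w₀ over full span):
  θ_4 = (w₀Lx²/4-w₀L²x/3-w₀x⁴/(24L))/EI = ((-9)·16·(48/5)²/4-(-9)·16²·(48/5)/3-(-9)·(48/5)⁴/(24·16))/200000 = 41544/1953125 rad
Superposition: θ = Σ θ_i = -26471/1953125 rad ≈ -0.013553 rad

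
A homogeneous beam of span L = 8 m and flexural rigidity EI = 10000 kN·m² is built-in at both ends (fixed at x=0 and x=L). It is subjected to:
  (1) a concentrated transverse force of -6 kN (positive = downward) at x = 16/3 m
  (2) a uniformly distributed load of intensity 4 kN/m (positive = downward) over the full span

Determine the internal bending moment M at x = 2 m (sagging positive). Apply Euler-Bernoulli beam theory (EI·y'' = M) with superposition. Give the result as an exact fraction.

M(2) = 28/9 kN·m

Load 1 — point force P=-6 kN at a=16/3 m (b=L-a=8/3):
  M_1 = Pb²(3a+b)x/L³ - Pab²/L²  [x≤a] = (-6)·(8/3)²·(3·(16/3)+(8/3))·2/8³ - (-6)·(16/3)·(8/3)²/8² = 4/9 kN·m
Load 2 — uniform load w=4 kN/m over full span:
  M_2 = wLx/2 - wL²/12 - wx²/2 = 4·8·2/2 - 4·8²/12 - 4·2²/2 = 8/3 kN·m
Superposition: M = Σ M_i = 28/9 kN·m ≈ 3.111111 kN·m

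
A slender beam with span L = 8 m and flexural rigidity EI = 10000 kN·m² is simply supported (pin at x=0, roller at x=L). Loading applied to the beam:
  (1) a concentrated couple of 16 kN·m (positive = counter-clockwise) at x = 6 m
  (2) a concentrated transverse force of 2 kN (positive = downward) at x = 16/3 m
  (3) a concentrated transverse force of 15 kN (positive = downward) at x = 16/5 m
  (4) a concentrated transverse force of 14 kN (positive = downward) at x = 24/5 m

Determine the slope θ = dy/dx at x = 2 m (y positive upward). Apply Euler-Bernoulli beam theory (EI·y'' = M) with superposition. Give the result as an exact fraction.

Load 1 — applied couple M₀=16 kN·m at a=6 m (b=L-a=2):
  θ_1 = (M₀x²/(2L)+C₁)/EI  [x≤a] with C₁=M₀(3b²-L²)/(6L)=-52/3 = (16·2²/(2·8)+(-52/3))/10000 = -1/750 rad
Load 2 — point force P=2 kN at a=16/3 m (b=L-a=8/3):
  θ_2 = -Pb(L²-b²-3x²)/(6LEI)  [x≤a] = -2·(8/3)·(8²-(8/3)²-3·2²)/(6·8·10000) = -101/202500 rad
Load 3 — point force P=15 kN at a=16/5 m (b=L-a=24/5):
  θ_3 = -Pb(L²-b²-3x²)/(6LEI)  [x≤a] = -15·(24/5)·(8²-(24/5)²-3·2²)/(6·8·10000) = -543/125000 rad
Load 4 — point force P=14 kN at a=24/5 m (b=L-a=16/5):
  θ_4 = -Pb(L²-b²-3x²)/(6LEI)  [x≤a] = -14·(16/5)·(8²-(16/5)²-3·2²)/(6·8·10000) = -609/156250 rad
Superposition: θ = Σ θ_i = -509981/50625000 rad ≈ -0.010074 rad

θ(2) = -509981/50625000 rad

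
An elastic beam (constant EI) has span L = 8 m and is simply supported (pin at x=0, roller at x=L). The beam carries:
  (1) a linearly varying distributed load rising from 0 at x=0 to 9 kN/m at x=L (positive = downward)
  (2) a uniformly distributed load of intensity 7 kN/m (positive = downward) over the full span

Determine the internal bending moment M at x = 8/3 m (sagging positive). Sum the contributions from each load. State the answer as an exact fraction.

Load 1 — triangular load w₀=9 kN/m (0→w₀ over full span):
  M_1 = w₀Lx/6 - w₀x³/(6L) = 9·8·(8/3)/6 - 9·(8/3)³/(6·8) = 256/9 kN·m
Load 2 — uniform load w=7 kN/m over full span:
  M_2 = wx(L-x)/2 = 7·(8/3)·(8-(8/3))/2 = 448/9 kN·m
Superposition: M = Σ M_i = 704/9 kN·m ≈ 78.222222 kN·m

M(8/3) = 704/9 kN·m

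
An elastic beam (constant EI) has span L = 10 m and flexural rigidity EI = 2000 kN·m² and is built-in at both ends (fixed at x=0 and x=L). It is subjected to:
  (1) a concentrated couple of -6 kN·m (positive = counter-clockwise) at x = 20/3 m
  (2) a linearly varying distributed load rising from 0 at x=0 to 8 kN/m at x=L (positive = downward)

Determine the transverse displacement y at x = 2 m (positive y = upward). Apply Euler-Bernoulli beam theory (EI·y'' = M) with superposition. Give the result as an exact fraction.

y(2) = -649/37500 m

Load 1 — applied couple M₀=-6 kN·m at a=20/3 m (b=L-a=10/3):
  y_1 = (R_Ax³/6 - M_Ax²/2)/EI  [x≤a] with R_A=-4/5, M_A=-2 = ((-4/5)·2³/6 - (-2)·2²/2)/2000 = 11/7500 m
Load 2 — triangular load w₀=8 kN/m (0→w₀ over full span):
  y_2 = -w₀x²(L-x)²(x+2L)/(120LEI) = -8·2²·(10-2)²·(2+2·10)/(120·10·2000) = -176/9375 m
Superposition: y = Σ y_i = -649/37500 m ≈ -0.017307 m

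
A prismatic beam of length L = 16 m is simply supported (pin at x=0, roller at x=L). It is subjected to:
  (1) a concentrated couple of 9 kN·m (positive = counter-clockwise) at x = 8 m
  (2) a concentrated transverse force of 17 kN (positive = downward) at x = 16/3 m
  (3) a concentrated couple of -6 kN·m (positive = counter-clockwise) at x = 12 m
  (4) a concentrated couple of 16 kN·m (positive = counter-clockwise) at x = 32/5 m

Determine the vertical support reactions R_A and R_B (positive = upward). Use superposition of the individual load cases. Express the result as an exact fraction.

R_A = 601/48 kN, R_B = 215/48 kN

Load 1 — applied couple M₀=9 kN·m at a=8 m (b=L-a=8):
  R_A = M₀/L = 9/16 kN
  R_B = -M₀/L = -9/16 kN
Load 2 — point force P=17 kN at a=16/3 m (b=L-a=32/3):
  R_A = Pb/L = 17·(32/3)/16 = 34/3 kN
  R_B = Pa/L = 17·(16/3)/16 = 17/3 kN
Load 3 — applied couple M₀=-6 kN·m at a=12 m (b=L-a=4):
  R_A = M₀/L = (-6)/16 = -3/8 kN
  R_B = -M₀/L = -(-6)/16 = 3/8 kN
Load 4 — applied couple M₀=16 kN·m at a=32/5 m (b=L-a=48/5):
  R_A = M₀/L = 16/16 = 1 kN
  R_B = -M₀/L = -16/16 = -1 kN
Superposition: R_A = 601/48 kN, R_B = 215/48 kN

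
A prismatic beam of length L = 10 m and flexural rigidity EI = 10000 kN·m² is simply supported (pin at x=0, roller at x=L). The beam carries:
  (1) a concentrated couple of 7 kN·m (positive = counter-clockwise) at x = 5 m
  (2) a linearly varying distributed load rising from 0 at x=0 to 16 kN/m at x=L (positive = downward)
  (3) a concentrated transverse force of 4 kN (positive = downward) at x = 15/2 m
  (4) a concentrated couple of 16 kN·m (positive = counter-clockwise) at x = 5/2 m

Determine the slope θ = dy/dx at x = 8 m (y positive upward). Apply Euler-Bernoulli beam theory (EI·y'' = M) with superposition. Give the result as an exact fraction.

Load 1 — applied couple M₀=7 kN·m at a=5 m (b=L-a=5):
  θ_1 = (M₀x²/(2L)-M₀(x-a)+C₁)/EI  [x>a] with C₁=M₀(3b²-L²)/(6L)=-35/12 = (7·8²/(2·10)-7·(8-5)+(-35/12))/10000 = -91/600000 rad
Load 2 — triangular load w₀=16 kN/m (0→w₀ over full span):
  θ_2 = -w₀(7L⁴-30L²x²+15x⁴)/(360LEI) = -16·(7·10⁴-30·10²·8²+15·8⁴)/(360·10·10000) = 757/28125 rad
Load 3 — point force P=4 kN at a=15/2 m (b=L-a=5/2):
  θ_3 = -Pa(2L²-6Lx+3x²+a²)/(6LEI)  [x>a] = -4·(15/2)·(2·10²-6·10·8+3·8²+(15/2)²)/(6·10·10000) = 127/80000 rad
Load 4 — applied couple M₀=16 kN·m at a=5/2 m (b=L-a=15/2):
  θ_4 = (M₀x²/(2L)-M₀(x-a)+C₁)/EI  [x>a] with C₁=M₀(3b²-L²)/(6L)=55/3 = (16·8²/(2·10)-16·(8-(5/2))+(55/3))/10000 = -277/150000 rad
Superposition: θ = Σ θ_i = 95417/3600000 rad ≈ 0.026505 rad

θ(8) = 95417/3600000 rad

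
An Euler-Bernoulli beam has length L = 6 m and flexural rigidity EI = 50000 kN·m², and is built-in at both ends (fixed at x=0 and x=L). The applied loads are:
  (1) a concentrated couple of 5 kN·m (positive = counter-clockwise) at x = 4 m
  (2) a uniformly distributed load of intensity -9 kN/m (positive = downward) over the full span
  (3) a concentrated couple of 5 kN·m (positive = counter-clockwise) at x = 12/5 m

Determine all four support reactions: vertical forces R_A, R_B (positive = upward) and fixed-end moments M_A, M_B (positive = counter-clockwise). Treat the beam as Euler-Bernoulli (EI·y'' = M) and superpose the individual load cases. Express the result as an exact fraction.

R_A = -1111/45 kN, M_A = -371/15 kN·m, R_B = -1319/45 kN, M_B = 143/5 kN·m

Load 1 — applied couple M₀=5 kN·m at a=4 m (b=L-a=2):
  R_A = 6M₀ab/L³ = 6·5·4·2/6³ = 10/9 kN
  M_A = M₀b(2a-b)/L² = 5·2·(2·4-2)/6² = 5/3 kN·m
  R_B = -6M₀ab/L³ = -6·5·4·2/6³ = -10/9 kN
  M_B = M₀a(2b-a)/L² = 5·4·(2·2-4)/6² = 0 kN·m
Load 2 — uniform load w=-9 kN/m over full span:
  R_A = wL/2 = (-9)·6/2 = -27 kN
  M_A = wL²/12 = (-9)·6²/12 = -27 kN·m
  R_B = wL/2 = (-9)·6/2 = -27 kN
  M_B = -wL²/12 = -(-9)·6²/12 = 27 kN·m
Load 3 — applied couple M₀=5 kN·m at a=12/5 m (b=L-a=18/5):
  R_A = 6M₀ab/L³ = 6·5·(12/5)·(18/5)/6³ = 6/5 kN
  M_A = M₀b(2a-b)/L² = 5·(18/5)·(2·(12/5)-(18/5))/6² = 3/5 kN·m
  R_B = -6M₀ab/L³ = -6·5·(12/5)·(18/5)/6³ = -6/5 kN
  M_B = M₀a(2b-a)/L² = 5·(12/5)·(2·(18/5)-(12/5))/6² = 8/5 kN·m
Superposition: R_A = -1111/45 kN, M_A = -371/15 kN·m, R_B = -1319/45 kN, M_B = 143/5 kN·m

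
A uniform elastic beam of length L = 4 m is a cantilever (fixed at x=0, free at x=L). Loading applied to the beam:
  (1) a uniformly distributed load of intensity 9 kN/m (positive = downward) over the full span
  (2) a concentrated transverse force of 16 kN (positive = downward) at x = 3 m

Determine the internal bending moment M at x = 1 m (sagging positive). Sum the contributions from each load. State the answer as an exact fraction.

Load 1 — uniform load w=9 kN/m over full span:
  M_1 = -w(L-x)²/2 = -9·(4-1)²/2 = -81/2 kN·m
Load 2 — point force P=16 kN at a=3 m (b=L-a=1):
  M_2 = -P(a-x)  [x≤a] = -16·(3-1) = -32 kN·m
Superposition: M = Σ M_i = -145/2 kN·m ≈ -72.500000 kN·m

M(1) = -145/2 kN·m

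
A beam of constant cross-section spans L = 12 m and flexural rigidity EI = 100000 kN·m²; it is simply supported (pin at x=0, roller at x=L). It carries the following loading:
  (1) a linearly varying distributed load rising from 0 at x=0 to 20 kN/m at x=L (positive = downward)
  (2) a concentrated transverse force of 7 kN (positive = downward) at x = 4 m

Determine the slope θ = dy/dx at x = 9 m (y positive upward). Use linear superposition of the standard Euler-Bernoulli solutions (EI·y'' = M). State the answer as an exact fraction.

Load 1 — triangular load w₀=20 kN/m (0→w₀ over full span):
  θ_1 = -w₀(7L⁴-30L²x²+15x⁴)/(360LEI) = -20·(7·12⁴-30·12²·9²+15·9⁴)/(360·12·100000) = 3939/800000 rad
Load 2 — point force P=7 kN at a=4 m (b=L-a=8):
  θ_2 = -Pa(2L²-6Lx+3x²+a²)/(6LEI)  [x>a] = -7·4·(2·12²-6·12·9+3·9²+4²)/(6·12·100000) = 707/1800000 rad
Superposition: θ = Σ θ_i = 38279/7200000 rad ≈ 0.005317 rad

θ(9) = 38279/7200000 rad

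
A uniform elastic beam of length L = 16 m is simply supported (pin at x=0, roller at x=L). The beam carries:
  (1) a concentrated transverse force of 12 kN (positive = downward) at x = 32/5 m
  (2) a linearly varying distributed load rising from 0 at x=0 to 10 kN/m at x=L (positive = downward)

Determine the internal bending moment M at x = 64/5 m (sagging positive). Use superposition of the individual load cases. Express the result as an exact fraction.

M(64/5) = 3456/25 kN·m

Load 1 — point force P=12 kN at a=32/5 m (b=L-a=48/5):
  M_1 = Pa(L-x)/L  [x>a] = 12·(32/5)·(16-(64/5))/16 = 384/25 kN·m
Load 2 — triangular load w₀=10 kN/m (0→w₀ over full span):
  M_2 = w₀Lx/6 - w₀x³/(6L) = 10·16·(64/5)/6 - 10·(64/5)³/(6·16) = 3072/25 kN·m
Superposition: M = Σ M_i = 3456/25 kN·m ≈ 138.240000 kN·m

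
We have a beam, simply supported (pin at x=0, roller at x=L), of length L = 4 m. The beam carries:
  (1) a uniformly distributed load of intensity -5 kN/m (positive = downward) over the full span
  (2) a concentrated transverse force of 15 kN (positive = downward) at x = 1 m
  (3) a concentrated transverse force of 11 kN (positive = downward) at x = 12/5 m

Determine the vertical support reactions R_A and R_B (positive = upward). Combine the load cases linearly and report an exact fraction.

R_A = 113/20 kN, R_B = 7/20 kN

Load 1 — uniform load w=-5 kN/m over full span:
  R_A = wL/2 = (-5)·4/2 = -10 kN
  R_B = wL/2 = (-5)·4/2 = -10 kN
Load 2 — point force P=15 kN at a=1 m (b=L-a=3):
  R_A = Pb/L = 15·3/4 = 45/4 kN
  R_B = Pa/L = 15·1/4 = 15/4 kN
Load 3 — point force P=11 kN at a=12/5 m (b=L-a=8/5):
  R_A = Pb/L = 11·(8/5)/4 = 22/5 kN
  R_B = Pa/L = 11·(12/5)/4 = 33/5 kN
Superposition: R_A = 113/20 kN, R_B = 7/20 kN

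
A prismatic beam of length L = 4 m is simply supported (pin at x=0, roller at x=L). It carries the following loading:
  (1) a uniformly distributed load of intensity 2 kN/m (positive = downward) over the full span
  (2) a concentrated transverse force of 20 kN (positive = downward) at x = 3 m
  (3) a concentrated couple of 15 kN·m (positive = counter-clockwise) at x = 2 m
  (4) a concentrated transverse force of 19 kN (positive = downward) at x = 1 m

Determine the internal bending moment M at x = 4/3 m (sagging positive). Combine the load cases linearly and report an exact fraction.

M(4/3) = 251/9 kN·m

Load 1 — uniform load w=2 kN/m over full span:
  M_1 = wx(L-x)/2 = 2·(4/3)·(4-(4/3))/2 = 32/9 kN·m
Load 2 — point force P=20 kN at a=3 m (b=L-a=1):
  M_2 = Pbx/L  [x≤a] = 20·1·(4/3)/4 = 20/3 kN·m
Load 3 — applied couple M₀=15 kN·m at a=2 m (b=L-a=2):
  M_3 = M₀x/L  [x≤a] = 15·(4/3)/4 = 5 kN·m
Load 4 — point force P=19 kN at a=1 m (b=L-a=3):
  M_4 = Pa(L-x)/L  [x>a] = 19·1·(4-(4/3))/4 = 38/3 kN·m
Superposition: M = Σ M_i = 251/9 kN·m ≈ 27.888889 kN·m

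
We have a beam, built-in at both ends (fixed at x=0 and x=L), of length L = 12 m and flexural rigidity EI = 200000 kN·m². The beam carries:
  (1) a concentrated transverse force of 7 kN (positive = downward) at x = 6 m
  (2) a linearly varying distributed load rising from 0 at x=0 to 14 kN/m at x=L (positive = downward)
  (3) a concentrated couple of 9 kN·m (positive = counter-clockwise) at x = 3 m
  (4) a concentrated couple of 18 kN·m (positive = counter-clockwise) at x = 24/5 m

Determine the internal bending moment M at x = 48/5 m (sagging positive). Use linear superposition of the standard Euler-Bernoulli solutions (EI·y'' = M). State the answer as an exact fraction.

Load 1 — point force P=7 kN at a=6 m (b=L-a=6):
  M_1 = Pa²(a+3b)(L-x)/L³ - Pa²b/L²  [x>a] = 7·6²·(6+3·6)·(12-(48/5))/12³ - 7·6²·6/12² = -21/10 kN·m
Load 2 — triangular load w₀=14 kN/m (0→w₀ over full span):
  M_2 = 3w₀Lx/20 - w₀L²/30 - w₀x³/(6L) = 3·14·12·(48/5)/20 - 14·12²/30 - 14·(48/5)³/(6·12) = 336/125 kN·m
Load 3 — applied couple M₀=9 kN·m at a=3 m (b=L-a=9):
  M_3 = R_Ax - M_A - M₀  [x>a] with R_A=27/32, M_A=-27/16 = (27/32)·(48/5) - (-27/16) - 9 = 63/80 kN·m
Load 4 — applied couple M₀=18 kN·m at a=24/5 m (b=L-a=36/5):
  M_4 = R_Ax - M_A - M₀  [x>a] with R_A=54/25, M_A=54/25 = (54/25)·(48/5) - (54/25) - 18 = 72/125 kN·m
Superposition: M = Σ M_i = 3903/2000 kN·m ≈ 1.951500 kN·m

M(48/5) = 3903/2000 kN·m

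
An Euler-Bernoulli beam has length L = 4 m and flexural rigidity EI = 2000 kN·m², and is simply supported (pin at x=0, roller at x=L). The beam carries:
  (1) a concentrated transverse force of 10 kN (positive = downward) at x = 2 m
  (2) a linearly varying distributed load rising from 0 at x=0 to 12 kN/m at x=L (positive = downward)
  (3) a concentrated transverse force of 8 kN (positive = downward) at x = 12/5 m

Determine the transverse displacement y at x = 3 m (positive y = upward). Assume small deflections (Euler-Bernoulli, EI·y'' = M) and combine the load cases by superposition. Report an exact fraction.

Load 1 — point force P=10 kN at a=2 m (b=L-a=2):
  y_1 = -Pa(L-x)(2Lx-a²-x²)/(6LEI)  [x>a] = -10·2·(4-3)·(2·4·3-2²-3²)/(6·4·2000) = -11/2400 m
Load 2 — triangular load w₀=12 kN/m (0→w₀ over full span):
  y_2 = -w₀x(7L⁴-10L²x²+3x⁴)/(360LEI) = -12·3·(7·4⁴-10·4²·3²+3·3⁴)/(360·4·2000) = -119/16000 m
Load 3 — point force P=8 kN at a=12/5 m (b=L-a=8/5):
  y_3 = -Pa(L-x)(2Lx-a²-x²)/(6LEI)  [x>a] = -8·(12/5)·(4-3)·(2·4·3-(12/5)²-3²)/(6·4·2000) = -231/62500 m
Superposition: y = Σ y_i = -94301/6000000 m ≈ -0.015717 m

y(3) = -94301/6000000 m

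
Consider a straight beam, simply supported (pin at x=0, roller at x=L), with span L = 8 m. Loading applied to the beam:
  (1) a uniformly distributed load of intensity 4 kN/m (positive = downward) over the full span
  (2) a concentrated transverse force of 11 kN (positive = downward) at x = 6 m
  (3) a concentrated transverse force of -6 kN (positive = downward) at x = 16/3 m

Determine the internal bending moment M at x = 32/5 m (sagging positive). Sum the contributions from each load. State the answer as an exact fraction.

Load 1 — uniform load w=4 kN/m over full span:
  M_1 = wx(L-x)/2 = 4·(32/5)·(8-(32/5))/2 = 512/25 kN·m
Load 2 — point force P=11 kN at a=6 m (b=L-a=2):
  M_2 = Pa(L-x)/L  [x>a] = 11·6·(8-(32/5))/8 = 66/5 kN·m
Load 3 — point force P=-6 kN at a=16/3 m (b=L-a=8/3):
  M_3 = Pa(L-x)/L  [x>a] = (-6)·(16/3)·(8-(32/5))/8 = -32/5 kN·m
Superposition: M = Σ M_i = 682/25 kN·m ≈ 27.280000 kN·m

M(32/5) = 682/25 kN·m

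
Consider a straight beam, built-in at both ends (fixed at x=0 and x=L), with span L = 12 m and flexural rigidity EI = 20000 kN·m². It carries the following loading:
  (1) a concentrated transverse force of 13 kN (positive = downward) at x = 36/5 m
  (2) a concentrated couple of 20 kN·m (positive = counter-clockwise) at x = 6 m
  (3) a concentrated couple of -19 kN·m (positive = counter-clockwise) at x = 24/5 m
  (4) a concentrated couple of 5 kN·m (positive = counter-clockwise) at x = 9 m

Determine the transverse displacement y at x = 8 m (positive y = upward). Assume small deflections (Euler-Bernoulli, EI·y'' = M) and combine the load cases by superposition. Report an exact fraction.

y(8) = -20783/3750000 m

Load 1 — point force P=13 kN at a=36/5 m (b=L-a=24/5):
  y_1 = -Pa²(L-x)²(3bL-(3b+a)(L-x))/(6L³EI)  [x>a] = -13·(36/5)²·(12-8)²·(3·(24/5)·12-(3·(24/5)+(36/5))·(12-8))/(6·12³·20000) = -351/78125 m
Load 2 — applied couple M₀=20 kN·m at a=6 m (b=L-a=6):
  y_2 = (R_Ax³/6 - M_Ax²/2 - M₀(x-a)²/2)/EI  [x>a] with R_A=5/2, M_A=5 = ((5/2)·8³/6 - 5·8²/2 - 20·(8-6)²/2)/20000 = 1/1500 m
Load 3 — applied couple M₀=-19 kN·m at a=24/5 m (b=L-a=36/5):
  y_3 = (R_Ax³/6 - M_Ax²/2 - M₀(x-a)²/2)/EI  [x>a] with R_A=-57/25, M_A=-57/25 = ((-57/25)·8³/6 - (-57/25)·8²/2 - (-19)·(8-(24/5))²/2)/20000 = -19/15625 m
Load 4 — applied couple M₀=5 kN·m at a=9 m (b=L-a=3):
  y_4 = (R_Ax³/6 - M_Ax²/2)/EI  [x≤a] with R_A=15/32, M_A=25/16 = ((15/32)·8³/6 - (25/16)·8²/2)/20000 = -1/2000 m
Superposition: y = Σ y_i = -20783/3750000 m ≈ -0.005542 m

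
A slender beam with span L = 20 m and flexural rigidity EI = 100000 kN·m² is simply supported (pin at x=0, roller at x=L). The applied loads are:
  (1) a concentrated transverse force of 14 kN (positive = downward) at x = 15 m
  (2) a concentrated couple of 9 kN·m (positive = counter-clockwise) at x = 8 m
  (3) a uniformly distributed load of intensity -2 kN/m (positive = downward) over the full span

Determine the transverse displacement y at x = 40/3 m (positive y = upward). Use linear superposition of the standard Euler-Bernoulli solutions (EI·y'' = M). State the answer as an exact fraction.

y(40/3) = 263561/12150000 m

Load 1 — point force P=14 kN at a=15 m (b=L-a=5):
  y_1 = -Pbx(L²-b²-x²)/(6LEI)  [x≤a] = -14·5·(40/3)·(20²-5²-(40/3)²)/(6·20·100000) = -497/32400 m
Load 2 — applied couple M₀=9 kN·m at a=8 m (b=L-a=12):
  y_2 = (M₀x³/(6L)-M₀(x-a)²/2+C₁x)/EI  [x>a] with C₁=M₀(3b²-L²)/(6L)=12/5 = (9·(40/3)³/(6·20)-9·((40/3)-8)²/2+(12/5)·(40/3))/100000 = 23/28125 m
Load 3 — uniform load w=-2 kN/m over full span:
  y_3 = -wx(L³-2Lx²+x³)/(24EI) = -(-2)·(40/3)·(20³-2·20·(40/3)²+(40/3)³)/(24·100000) = 44/1215 m
Superposition: y = Σ y_i = 263561/12150000 m ≈ 0.021692 m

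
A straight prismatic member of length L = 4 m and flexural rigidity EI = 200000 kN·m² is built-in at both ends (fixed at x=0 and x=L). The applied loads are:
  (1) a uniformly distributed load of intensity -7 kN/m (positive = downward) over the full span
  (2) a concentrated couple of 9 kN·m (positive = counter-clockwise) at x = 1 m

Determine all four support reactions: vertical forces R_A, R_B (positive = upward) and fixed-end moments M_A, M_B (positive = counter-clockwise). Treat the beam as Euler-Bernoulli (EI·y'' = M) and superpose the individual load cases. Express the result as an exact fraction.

Load 1 — uniform load w=-7 kN/m over full span:
  R_A = wL/2 = (-7)·4/2 = -14 kN
  M_A = wL²/12 = (-7)·4²/12 = -28/3 kN·m
  R_B = wL/2 = (-7)·4/2 = -14 kN
  M_B = -wL²/12 = -(-7)·4²/12 = 28/3 kN·m
Load 2 — applied couple M₀=9 kN·m at a=1 m (b=L-a=3):
  R_A = 6M₀ab/L³ = 6·9·1·3/4³ = 81/32 kN
  M_A = M₀b(2a-b)/L² = 9·3·(2·1-3)/4² = -27/16 kN·m
  R_B = -6M₀ab/L³ = -6·9·1·3/4³ = -81/32 kN
  M_B = M₀a(2b-a)/L² = 9·1·(2·3-1)/4² = 45/16 kN·m
Superposition: R_A = -367/32 kN, M_A = -529/48 kN·m, R_B = -529/32 kN, M_B = 583/48 kN·m

R_A = -367/32 kN, M_A = -529/48 kN·m, R_B = -529/32 kN, M_B = 583/48 kN·m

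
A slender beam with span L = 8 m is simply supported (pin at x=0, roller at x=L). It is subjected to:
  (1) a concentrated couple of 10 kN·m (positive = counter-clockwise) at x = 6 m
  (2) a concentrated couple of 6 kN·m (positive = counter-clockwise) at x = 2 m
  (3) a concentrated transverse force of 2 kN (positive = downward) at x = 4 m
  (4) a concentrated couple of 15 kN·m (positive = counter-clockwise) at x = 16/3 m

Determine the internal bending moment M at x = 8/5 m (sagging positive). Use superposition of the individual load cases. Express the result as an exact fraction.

Load 1 — applied couple M₀=10 kN·m at a=6 m (b=L-a=2):
  M_1 = M₀x/L  [x≤a] = 10·(8/5)/8 = 2 kN·m
Load 2 — applied couple M₀=6 kN·m at a=2 m (b=L-a=6):
  M_2 = M₀x/L  [x≤a] = 6·(8/5)/8 = 6/5 kN·m
Load 3 — point force P=2 kN at a=4 m (b=L-a=4):
  M_3 = Pbx/L  [x≤a] = 2·4·(8/5)/8 = 8/5 kN·m
Load 4 — applied couple M₀=15 kN·m at a=16/3 m (b=L-a=8/3):
  M_4 = M₀x/L  [x≤a] = 15·(8/5)/8 = 3 kN·m
Superposition: M = Σ M_i = 39/5 kN·m ≈ 7.800000 kN·m

M(8/5) = 39/5 kN·m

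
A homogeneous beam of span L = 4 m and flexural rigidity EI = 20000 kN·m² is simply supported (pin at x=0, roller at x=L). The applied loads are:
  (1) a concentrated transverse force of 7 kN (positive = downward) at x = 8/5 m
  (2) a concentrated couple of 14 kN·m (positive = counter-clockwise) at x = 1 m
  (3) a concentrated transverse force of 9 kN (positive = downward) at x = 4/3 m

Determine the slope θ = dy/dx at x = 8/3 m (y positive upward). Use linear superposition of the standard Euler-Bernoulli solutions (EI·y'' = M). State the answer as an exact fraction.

Load 1 — point force P=7 kN at a=8/5 m (b=L-a=12/5):
  θ_1 = -Pa(2L²-6Lx+3x²+a²)/(6LEI)  [x>a] = -7·(8/5)·(2·4²-6·4·(8/3)+3·(8/3)²+(8/5)²)/(6·4·20000) = 133/703125 rad
Load 2 — applied couple M₀=14 kN·m at a=1 m (b=L-a=3):
  θ_2 = (M₀x²/(2L)-M₀(x-a)+C₁)/EI  [x>a] with C₁=M₀(3b²-L²)/(6L)=77/12 = (14·(8/3)²/(2·4)-14·((8/3)-1)+(77/12))/20000 = -161/720000 rad
Load 3 — point force P=9 kN at a=4/3 m (b=L-a=8/3):
  θ_3 = -Pa(2L²-6Lx+3x²+a²)/(6LEI)  [x>a] = -9·(4/3)·(2·4²-6·4·(8/3)+3·(8/3)²+(4/3)²)/(6·4·20000) = 1/4500 rad
Superposition: θ = Σ θ_i = 5633/30000000 rad ≈ 0.000188 rad

θ(8/3) = 5633/30000000 rad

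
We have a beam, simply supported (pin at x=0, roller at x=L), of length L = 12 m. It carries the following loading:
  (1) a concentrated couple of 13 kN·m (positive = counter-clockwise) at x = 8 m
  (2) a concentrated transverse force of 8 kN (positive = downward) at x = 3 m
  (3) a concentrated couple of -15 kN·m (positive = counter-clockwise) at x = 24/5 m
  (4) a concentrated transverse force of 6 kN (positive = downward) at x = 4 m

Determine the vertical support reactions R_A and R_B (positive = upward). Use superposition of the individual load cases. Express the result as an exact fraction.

Load 1 — applied couple M₀=13 kN·m at a=8 m (b=L-a=4):
  R_A = M₀/L = 13/12 kN
  R_B = -M₀/L = -13/12 kN
Load 2 — point force P=8 kN at a=3 m (b=L-a=9):
  R_A = Pb/L = 8·9/12 = 6 kN
  R_B = Pa/L = 8·3/12 = 2 kN
Load 3 — applied couple M₀=-15 kN·m at a=24/5 m (b=L-a=36/5):
  R_A = M₀/L = (-15)/12 = -5/4 kN
  R_B = -M₀/L = -(-15)/12 = 5/4 kN
Load 4 — point force P=6 kN at a=4 m (b=L-a=8):
  R_A = Pb/L = 6·8/12 = 4 kN
  R_B = Pa/L = 6·4/12 = 2 kN
Superposition: R_A = 59/6 kN, R_B = 25/6 kN

R_A = 59/6 kN, R_B = 25/6 kN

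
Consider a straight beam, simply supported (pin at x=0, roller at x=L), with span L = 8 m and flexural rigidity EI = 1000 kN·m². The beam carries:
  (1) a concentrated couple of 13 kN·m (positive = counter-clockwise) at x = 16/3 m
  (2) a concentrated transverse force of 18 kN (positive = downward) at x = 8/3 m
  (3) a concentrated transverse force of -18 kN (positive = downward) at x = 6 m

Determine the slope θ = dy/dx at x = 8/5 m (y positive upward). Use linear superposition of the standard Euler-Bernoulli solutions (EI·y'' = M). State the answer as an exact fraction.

θ(8/5) = -1949/75000 rad

Load 1 — applied couple M₀=13 kN·m at a=16/3 m (b=L-a=8/3):
  θ_1 = (M₀x²/(2L)+C₁)/EI  [x≤a] with C₁=M₀(3b²-L²)/(6L)=-104/9 = (13·(8/5)²/(2·8)+(-104/9))/1000 = -533/56250 rad
Load 2 — point force P=18 kN at a=8/3 m (b=L-a=16/3):
  θ_2 = -Pb(L²-b²-3x²)/(6LEI)  [x≤a] = -18·(16/3)·(8²-(16/3)²-3·(8/5)²)/(6·8·1000) = -1568/28125 rad
Load 3 — point force P=-18 kN at a=6 m (b=L-a=2):
  θ_3 = -Pb(L²-b²-3x²)/(6LEI)  [x≤a] = -(-18)·2·(8²-2²-3·(8/5)²)/(6·8·1000) = 981/25000 rad
Superposition: θ = Σ θ_i = -1949/75000 rad ≈ -0.025987 rad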